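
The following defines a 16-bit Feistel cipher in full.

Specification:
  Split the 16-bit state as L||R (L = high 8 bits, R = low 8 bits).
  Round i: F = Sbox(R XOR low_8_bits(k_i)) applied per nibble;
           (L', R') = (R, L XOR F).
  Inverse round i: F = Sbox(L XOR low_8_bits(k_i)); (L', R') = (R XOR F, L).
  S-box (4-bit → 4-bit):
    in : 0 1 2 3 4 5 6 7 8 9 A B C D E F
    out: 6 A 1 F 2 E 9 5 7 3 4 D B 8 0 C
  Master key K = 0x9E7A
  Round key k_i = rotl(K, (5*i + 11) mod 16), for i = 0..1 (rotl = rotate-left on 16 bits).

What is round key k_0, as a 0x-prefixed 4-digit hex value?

0xD4F3

K = 0x9E7A
k_0 = rotl(K, (5*0+11) mod 16) = rotl(K, 11) = 0xD4F3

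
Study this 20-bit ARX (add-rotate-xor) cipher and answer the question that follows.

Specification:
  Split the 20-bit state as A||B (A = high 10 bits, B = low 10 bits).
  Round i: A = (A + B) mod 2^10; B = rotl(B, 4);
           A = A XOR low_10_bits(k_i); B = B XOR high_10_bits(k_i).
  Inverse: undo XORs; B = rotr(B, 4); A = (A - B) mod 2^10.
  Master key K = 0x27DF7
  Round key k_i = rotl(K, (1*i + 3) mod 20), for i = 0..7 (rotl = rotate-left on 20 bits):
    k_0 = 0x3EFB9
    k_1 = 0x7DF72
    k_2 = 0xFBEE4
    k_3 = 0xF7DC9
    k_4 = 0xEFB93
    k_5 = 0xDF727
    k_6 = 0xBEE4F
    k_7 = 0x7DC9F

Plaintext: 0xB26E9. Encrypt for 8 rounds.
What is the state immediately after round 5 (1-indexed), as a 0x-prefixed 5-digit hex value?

0xE2A41

s_0 = plaintext = 0xB26E9
s_1 = Round(s_0, k_0) = 0x82E60
s_2 = Round(s_1, k_1) = 0xC67FE
s_3 = Round(s_2, k_2) = 0x7CC00
s_4 = Round(s_3, k_3) = 0x0EBDF
s_5 = Round(s_4, k_4) = 0xE2A41
s_6 = Round(s_5, k_5) = 0xBB364
s_7 = Round(s_6, k_6) = 0x07CB6
s_8 = Round(s_7, k_7) = 0x12A95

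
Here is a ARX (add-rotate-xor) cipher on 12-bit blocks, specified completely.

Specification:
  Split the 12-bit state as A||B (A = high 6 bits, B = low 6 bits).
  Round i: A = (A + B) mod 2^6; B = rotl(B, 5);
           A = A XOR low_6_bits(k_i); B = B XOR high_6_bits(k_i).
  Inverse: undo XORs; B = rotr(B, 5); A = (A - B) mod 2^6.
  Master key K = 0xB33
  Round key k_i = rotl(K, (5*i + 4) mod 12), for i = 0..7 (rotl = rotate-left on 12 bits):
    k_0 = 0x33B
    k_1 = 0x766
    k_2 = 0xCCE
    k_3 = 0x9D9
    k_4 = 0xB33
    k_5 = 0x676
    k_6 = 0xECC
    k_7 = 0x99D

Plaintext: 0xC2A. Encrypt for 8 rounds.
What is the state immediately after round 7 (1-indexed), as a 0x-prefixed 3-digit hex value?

s_0 = plaintext = 0xC2A
s_1 = Round(s_0, k_0) = 0x859
s_2 = Round(s_1, k_1) = 0x731
s_3 = Round(s_2, k_2) = 0x0CB
s_4 = Round(s_3, k_3) = 0x5C2
s_5 = Round(s_4, k_4) = 0xAAD
s_6 = Round(s_5, k_5) = 0x86F
s_7 = Round(s_6, k_6) = 0x70C
s_8 = Round(s_7, k_7) = 0xD60

0x70C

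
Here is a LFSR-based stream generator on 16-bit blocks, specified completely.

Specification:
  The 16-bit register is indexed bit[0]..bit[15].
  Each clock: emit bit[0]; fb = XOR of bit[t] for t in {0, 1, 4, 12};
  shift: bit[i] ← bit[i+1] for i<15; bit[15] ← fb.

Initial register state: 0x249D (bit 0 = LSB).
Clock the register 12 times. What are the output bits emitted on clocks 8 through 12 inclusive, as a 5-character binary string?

reg_0 = 0x249D
clock 1: out=1, reg = 0x124E
clock 2: out=0, reg = 0x0927
clock 3: out=1, reg = 0x0493
clock 4: out=1, reg = 0x8249
clock 5: out=1, reg = 0xC124
clock 6: out=0, reg = 0x6092
clock 7: out=0, reg = 0x3049
clock 8: out=1, reg = 0x1824
clock 9: out=0, reg = 0x8C12
clock 10: out=0, reg = 0x4609
clock 11: out=1, reg = 0xA304
clock 12: out=0, reg = 0x5182

10010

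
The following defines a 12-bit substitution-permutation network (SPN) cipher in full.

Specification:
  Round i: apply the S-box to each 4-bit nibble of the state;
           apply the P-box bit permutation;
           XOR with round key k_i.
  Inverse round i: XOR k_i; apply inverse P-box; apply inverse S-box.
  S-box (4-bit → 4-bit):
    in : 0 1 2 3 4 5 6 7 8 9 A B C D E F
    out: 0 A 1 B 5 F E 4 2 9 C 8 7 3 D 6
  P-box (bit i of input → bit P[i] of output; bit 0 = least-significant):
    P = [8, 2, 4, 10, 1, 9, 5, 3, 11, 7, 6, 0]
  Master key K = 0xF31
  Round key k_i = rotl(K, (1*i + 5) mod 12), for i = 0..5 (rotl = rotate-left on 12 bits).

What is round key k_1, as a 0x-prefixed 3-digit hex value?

K = 0xF31
k_0 = rotl(K, (1*0+5) mod 12) = rotl(K, 5) = 0x63E
k_1 = rotl(K, (1*1+5) mod 12) = rotl(K, 6) = 0xC7C

0xC7C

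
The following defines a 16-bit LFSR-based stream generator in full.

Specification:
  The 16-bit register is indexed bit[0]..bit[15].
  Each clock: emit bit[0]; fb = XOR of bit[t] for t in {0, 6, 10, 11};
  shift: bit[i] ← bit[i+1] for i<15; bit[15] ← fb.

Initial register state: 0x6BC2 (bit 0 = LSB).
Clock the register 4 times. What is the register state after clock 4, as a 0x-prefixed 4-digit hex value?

0xA6BC

reg_0 = 0x6BC2
clock 1: out=0, reg = 0x35E1
clock 2: out=1, reg = 0x9AF0
clock 3: out=0, reg = 0x4D78
clock 4: out=0, reg = 0xA6BC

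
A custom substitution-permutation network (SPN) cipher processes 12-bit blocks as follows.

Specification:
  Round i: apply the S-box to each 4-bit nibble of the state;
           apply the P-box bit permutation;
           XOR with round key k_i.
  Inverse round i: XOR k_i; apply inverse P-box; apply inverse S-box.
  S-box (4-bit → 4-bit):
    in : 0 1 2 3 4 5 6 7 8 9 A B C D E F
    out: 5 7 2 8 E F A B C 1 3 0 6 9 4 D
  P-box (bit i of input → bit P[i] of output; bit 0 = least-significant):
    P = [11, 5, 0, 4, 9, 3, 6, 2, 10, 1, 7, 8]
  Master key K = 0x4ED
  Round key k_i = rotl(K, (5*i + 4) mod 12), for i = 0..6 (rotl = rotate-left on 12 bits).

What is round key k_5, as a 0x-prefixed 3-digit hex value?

0xDA9

K = 0x4ED
k_0 = rotl(K, (5*0+4) mod 12) = rotl(K, 4) = 0xED4
k_1 = rotl(K, (5*1+4) mod 12) = rotl(K, 9) = 0xA9D
k_2 = rotl(K, (5*2+4) mod 12) = rotl(K, 2) = 0x3B5
k_3 = rotl(K, (5*3+4) mod 12) = rotl(K, 7) = 0x6A7
k_4 = rotl(K, (5*4+4) mod 12) = rotl(K, 0) = 0x4ED
k_5 = rotl(K, (5*5+4) mod 12) = rotl(K, 5) = 0xDA9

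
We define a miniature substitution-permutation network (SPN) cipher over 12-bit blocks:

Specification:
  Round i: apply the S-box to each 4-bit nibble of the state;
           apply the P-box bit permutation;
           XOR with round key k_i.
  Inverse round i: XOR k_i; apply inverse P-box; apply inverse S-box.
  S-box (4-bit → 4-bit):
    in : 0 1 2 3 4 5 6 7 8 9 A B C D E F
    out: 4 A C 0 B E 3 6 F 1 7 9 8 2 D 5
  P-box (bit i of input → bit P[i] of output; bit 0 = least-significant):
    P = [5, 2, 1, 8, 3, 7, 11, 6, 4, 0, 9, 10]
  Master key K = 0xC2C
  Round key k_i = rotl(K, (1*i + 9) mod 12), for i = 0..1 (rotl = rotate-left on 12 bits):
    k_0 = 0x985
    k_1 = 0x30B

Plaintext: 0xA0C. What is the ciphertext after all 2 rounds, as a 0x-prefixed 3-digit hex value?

s_0 = plaintext = 0xA0C
s_1 = Round(s_0, k_0) = 0x294
s_2 = Round(s_1, k_1) = 0x427

0x427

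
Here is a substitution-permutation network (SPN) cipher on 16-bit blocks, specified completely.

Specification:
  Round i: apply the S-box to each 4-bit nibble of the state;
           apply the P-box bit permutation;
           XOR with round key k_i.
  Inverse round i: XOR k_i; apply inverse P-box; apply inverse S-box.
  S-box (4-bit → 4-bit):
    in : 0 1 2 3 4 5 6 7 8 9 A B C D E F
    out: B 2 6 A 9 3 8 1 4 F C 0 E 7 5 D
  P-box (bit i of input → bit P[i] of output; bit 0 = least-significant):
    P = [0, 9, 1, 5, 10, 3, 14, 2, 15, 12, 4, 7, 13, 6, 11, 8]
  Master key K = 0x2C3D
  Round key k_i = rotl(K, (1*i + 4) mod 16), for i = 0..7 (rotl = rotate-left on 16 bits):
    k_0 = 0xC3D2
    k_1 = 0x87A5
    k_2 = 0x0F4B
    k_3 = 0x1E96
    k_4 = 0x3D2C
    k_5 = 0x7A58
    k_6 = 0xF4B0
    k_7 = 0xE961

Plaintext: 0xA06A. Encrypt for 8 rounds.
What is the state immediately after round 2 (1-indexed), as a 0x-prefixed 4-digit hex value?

s_0 = plaintext = 0xA06A
s_1 = Round(s_0, k_0) = 0x5A74
s_2 = Round(s_1, k_1) = 0xA354
s_3 = Round(s_2, k_2) = 0x12E2
s_4 = Round(s_3, k_3) = 0x48C4
s_5 = Round(s_4, k_4) = 0x5C11
s_6 = Round(s_5, k_5) = 0x4880
s_7 = Round(s_6, k_6) = 0x9781
s_8 = Round(s_7, k_7) = 0x0221

0xA354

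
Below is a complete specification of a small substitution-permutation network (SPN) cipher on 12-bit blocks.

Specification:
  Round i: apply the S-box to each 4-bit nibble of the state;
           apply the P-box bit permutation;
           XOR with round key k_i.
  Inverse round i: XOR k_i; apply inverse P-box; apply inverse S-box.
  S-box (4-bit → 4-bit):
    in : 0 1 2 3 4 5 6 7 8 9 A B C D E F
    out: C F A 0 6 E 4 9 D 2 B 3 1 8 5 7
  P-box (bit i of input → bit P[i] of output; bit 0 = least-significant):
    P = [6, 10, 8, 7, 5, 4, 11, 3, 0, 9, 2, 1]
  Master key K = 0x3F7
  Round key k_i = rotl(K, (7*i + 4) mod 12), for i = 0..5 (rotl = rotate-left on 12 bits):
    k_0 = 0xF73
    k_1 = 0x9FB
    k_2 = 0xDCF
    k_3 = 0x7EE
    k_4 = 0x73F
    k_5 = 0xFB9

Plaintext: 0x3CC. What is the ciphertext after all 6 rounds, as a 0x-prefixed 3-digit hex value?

0x2A6

s_0 = plaintext = 0x3CC
s_1 = Round(s_0, k_0) = 0xF13
s_2 = Round(s_1, k_1) = 0x3C6
s_3 = Round(s_2, k_2) = 0xCEF
s_4 = Round(s_3, k_3) = 0xA8F
s_5 = Round(s_4, k_4) = 0x854
s_6 = Round(s_5, k_5) = 0x2A6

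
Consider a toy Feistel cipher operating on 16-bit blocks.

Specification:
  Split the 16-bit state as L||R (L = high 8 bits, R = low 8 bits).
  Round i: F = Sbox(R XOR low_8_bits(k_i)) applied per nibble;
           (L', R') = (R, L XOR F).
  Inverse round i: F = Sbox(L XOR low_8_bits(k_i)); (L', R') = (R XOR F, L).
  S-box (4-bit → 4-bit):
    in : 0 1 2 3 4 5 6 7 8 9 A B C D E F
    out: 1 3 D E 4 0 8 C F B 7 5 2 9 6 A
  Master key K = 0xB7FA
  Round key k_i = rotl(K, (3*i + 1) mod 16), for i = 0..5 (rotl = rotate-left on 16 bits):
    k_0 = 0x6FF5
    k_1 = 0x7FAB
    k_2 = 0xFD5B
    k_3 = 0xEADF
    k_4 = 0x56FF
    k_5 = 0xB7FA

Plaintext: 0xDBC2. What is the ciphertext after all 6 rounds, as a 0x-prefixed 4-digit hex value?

0x6A28

s_0 = plaintext = 0xDBC2
s_1 = Round(s_0, k_0) = 0xC237
s_2 = Round(s_1, k_1) = 0x3770
s_3 = Round(s_2, k_2) = 0x70E2
s_4 = Round(s_3, k_3) = 0xE299
s_5 = Round(s_4, k_4) = 0x996A
s_6 = Round(s_5, k_5) = 0x6A28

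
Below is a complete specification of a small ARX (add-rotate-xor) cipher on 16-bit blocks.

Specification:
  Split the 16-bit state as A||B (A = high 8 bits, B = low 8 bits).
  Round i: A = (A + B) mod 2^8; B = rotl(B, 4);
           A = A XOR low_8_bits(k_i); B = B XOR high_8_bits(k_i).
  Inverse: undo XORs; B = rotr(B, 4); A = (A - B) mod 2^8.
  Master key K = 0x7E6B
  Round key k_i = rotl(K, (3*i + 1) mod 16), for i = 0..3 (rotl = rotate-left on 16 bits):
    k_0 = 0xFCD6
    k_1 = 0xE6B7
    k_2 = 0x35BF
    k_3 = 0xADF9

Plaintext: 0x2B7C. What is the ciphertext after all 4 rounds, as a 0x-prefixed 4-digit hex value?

0xD6AB

s_0 = plaintext = 0x2B7C
s_1 = Round(s_0, k_0) = 0x713B
s_2 = Round(s_1, k_1) = 0x1B55
s_3 = Round(s_2, k_2) = 0xCF60
s_4 = Round(s_3, k_3) = 0xD6AB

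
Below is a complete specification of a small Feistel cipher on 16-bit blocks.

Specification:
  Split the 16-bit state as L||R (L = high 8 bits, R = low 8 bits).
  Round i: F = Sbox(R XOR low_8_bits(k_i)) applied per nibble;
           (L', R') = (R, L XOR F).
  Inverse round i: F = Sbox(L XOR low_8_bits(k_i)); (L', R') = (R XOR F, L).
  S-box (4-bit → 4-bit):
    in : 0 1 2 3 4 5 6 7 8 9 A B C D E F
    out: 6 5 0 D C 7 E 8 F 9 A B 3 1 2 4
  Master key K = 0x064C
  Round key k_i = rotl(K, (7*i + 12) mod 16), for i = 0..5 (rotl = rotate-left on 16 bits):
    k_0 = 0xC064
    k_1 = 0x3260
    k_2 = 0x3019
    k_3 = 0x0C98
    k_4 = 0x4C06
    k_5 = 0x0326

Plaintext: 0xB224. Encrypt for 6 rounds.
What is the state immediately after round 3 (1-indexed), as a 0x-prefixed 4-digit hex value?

0x7891

s_0 = plaintext = 0xB224
s_1 = Round(s_0, k_0) = 0x2474
s_2 = Round(s_1, k_1) = 0x7478
s_3 = Round(s_2, k_2) = 0x7891
s_4 = Round(s_3, k_3) = 0x9111
s_5 = Round(s_4, k_4) = 0x11C9
s_6 = Round(s_5, k_5) = 0xC935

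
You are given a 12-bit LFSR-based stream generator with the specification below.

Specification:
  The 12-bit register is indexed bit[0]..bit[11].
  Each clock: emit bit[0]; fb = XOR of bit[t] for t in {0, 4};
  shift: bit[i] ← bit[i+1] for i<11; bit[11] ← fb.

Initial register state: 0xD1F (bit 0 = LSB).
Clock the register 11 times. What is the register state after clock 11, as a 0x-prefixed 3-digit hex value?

reg_0 = 0xD1F
clock 1: out=1, reg = 0x68F
clock 2: out=1, reg = 0xB47
clock 3: out=1, reg = 0xDA3
clock 4: out=1, reg = 0xED1
clock 5: out=1, reg = 0x768
clock 6: out=0, reg = 0x3B4
clock 7: out=0, reg = 0x9DA
clock 8: out=0, reg = 0xCED
clock 9: out=1, reg = 0xE76
clock 10: out=0, reg = 0xF3B
clock 11: out=1, reg = 0x79D

0x79D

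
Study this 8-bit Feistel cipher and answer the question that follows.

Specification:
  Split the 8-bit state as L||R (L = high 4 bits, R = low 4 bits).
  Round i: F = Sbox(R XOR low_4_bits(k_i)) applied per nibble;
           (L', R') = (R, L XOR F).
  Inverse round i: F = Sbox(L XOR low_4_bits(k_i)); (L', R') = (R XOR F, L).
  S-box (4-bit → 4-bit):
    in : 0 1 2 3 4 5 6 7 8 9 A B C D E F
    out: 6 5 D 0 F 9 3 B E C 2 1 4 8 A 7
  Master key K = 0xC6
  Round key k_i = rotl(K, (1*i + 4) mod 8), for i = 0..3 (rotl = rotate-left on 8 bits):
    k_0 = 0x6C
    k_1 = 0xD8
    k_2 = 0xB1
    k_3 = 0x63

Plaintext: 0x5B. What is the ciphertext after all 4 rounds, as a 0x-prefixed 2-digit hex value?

s_0 = plaintext = 0x5B
s_1 = Round(s_0, k_0) = 0xBE
s_2 = Round(s_1, k_1) = 0xE8
s_3 = Round(s_2, k_2) = 0x82
s_4 = Round(s_3, k_3) = 0x2D

0x2D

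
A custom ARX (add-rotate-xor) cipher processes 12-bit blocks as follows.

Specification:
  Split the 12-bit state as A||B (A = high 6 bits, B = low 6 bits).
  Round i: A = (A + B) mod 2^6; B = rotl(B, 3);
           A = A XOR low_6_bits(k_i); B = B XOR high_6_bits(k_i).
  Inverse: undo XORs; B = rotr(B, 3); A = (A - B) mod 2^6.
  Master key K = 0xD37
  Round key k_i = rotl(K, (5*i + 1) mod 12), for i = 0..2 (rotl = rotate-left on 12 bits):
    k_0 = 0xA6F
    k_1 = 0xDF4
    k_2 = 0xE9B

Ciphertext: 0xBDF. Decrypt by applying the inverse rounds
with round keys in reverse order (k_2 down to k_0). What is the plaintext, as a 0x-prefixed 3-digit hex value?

s_0 = ciphertext = 0xBDF
s_1 = InvRound(s_0, k_2) = 0x22C
s_2 = InvRound(s_1, k_1) = 0x85B
s_3 = InvRound(s_2, k_0) = 0xE16

0xE16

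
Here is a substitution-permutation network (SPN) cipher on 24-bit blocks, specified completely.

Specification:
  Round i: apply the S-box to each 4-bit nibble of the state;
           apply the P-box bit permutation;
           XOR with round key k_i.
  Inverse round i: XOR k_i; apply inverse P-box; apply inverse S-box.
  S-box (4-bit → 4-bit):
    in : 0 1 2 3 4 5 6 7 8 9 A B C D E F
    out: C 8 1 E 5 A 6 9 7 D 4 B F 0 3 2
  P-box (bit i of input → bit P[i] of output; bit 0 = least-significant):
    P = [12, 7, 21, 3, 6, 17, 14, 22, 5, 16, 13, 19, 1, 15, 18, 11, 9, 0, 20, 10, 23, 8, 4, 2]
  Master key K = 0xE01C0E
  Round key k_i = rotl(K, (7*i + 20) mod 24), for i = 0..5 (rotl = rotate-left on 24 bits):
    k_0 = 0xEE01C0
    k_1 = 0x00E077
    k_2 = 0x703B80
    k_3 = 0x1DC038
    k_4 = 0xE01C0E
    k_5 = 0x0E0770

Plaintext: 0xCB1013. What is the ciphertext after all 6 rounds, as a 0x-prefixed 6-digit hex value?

s_0 = plaintext = 0xCB1013
s_1 = Round(s_0, k_0) = 0x062E5D
s_2 = Round(s_1, k_1) = 0x53E040
s_3 = Round(s_2, k_2) = 0x48DECF
s_4 = Round(s_3, k_3) = 0xCE82C9
s_5 = Round(s_4, k_4) = 0x06CF71
s_6 = Round(s_5, k_5) = 0x5B8F2F

0x5B8F2F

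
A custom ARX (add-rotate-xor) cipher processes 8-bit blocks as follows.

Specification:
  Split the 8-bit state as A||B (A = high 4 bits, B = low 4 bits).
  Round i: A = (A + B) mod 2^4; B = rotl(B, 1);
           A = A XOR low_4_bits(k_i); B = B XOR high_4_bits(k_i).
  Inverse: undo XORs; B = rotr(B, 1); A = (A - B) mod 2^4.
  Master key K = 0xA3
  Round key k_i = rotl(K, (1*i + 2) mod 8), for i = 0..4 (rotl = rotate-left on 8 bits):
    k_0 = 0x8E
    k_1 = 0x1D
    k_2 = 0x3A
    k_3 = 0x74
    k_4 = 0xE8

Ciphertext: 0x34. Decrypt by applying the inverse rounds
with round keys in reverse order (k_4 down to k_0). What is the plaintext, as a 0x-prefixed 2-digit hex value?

0x54

s_0 = ciphertext = 0x34
s_1 = InvRound(s_0, k_4) = 0x65
s_2 = InvRound(s_1, k_3) = 0x11
s_3 = InvRound(s_2, k_2) = 0xA1
s_4 = InvRound(s_3, k_1) = 0x70
s_5 = InvRound(s_4, k_0) = 0x54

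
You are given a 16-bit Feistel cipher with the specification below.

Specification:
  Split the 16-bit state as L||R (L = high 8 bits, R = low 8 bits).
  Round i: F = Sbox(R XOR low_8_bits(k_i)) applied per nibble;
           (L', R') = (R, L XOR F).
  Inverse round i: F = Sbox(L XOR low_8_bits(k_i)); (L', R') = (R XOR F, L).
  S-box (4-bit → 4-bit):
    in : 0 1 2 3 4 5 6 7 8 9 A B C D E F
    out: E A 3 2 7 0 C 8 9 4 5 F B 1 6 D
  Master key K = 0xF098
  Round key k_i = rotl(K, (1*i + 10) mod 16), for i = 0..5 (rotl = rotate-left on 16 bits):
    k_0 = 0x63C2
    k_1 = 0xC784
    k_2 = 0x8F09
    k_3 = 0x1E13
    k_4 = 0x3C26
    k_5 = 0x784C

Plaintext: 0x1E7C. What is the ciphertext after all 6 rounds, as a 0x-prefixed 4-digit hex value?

s_0 = plaintext = 0x1E7C
s_1 = Round(s_0, k_0) = 0x7CE8
s_2 = Round(s_1, k_1) = 0xE8B7
s_3 = Round(s_2, k_2) = 0xB71E
s_4 = Round(s_3, k_3) = 0x1E56
s_5 = Round(s_4, k_4) = 0x5690
s_6 = Round(s_5, k_5) = 0x904D

0x904D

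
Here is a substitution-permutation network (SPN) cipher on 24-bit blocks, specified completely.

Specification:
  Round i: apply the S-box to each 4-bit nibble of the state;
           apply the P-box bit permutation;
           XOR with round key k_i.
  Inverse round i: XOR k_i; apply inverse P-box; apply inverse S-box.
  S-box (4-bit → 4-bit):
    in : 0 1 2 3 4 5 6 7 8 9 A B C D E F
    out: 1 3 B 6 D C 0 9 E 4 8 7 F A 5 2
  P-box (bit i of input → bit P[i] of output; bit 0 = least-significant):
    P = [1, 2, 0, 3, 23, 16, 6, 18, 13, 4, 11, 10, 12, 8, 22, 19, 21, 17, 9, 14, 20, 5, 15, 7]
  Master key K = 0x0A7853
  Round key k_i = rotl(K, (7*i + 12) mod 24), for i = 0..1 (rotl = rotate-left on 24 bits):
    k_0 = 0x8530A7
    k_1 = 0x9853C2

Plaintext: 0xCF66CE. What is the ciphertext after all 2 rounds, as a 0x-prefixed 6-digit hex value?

0x6E22A9

s_0 = plaintext = 0xCF66CE
s_1 = Round(s_0, k_0) = 0x12B044
s_2 = Round(s_1, k_1) = 0x6E22A9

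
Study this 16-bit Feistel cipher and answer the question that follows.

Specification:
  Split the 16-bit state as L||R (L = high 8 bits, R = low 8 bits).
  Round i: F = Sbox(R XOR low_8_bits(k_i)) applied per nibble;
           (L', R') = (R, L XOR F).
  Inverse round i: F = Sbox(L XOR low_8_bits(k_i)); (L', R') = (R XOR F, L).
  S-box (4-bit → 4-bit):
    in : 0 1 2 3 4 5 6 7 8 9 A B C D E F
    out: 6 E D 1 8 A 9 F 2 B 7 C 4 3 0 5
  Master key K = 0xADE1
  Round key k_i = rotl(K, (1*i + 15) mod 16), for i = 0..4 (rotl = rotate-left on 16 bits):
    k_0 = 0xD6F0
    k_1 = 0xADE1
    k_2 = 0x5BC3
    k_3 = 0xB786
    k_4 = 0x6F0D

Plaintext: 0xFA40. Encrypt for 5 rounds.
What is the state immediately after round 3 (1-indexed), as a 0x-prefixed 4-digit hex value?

0x73FA

s_0 = plaintext = 0xFA40
s_1 = Round(s_0, k_0) = 0x403C
s_2 = Round(s_1, k_1) = 0x3C73
s_3 = Round(s_2, k_2) = 0x73FA
s_4 = Round(s_3, k_3) = 0xFA87
s_5 = Round(s_4, k_4) = 0x87DD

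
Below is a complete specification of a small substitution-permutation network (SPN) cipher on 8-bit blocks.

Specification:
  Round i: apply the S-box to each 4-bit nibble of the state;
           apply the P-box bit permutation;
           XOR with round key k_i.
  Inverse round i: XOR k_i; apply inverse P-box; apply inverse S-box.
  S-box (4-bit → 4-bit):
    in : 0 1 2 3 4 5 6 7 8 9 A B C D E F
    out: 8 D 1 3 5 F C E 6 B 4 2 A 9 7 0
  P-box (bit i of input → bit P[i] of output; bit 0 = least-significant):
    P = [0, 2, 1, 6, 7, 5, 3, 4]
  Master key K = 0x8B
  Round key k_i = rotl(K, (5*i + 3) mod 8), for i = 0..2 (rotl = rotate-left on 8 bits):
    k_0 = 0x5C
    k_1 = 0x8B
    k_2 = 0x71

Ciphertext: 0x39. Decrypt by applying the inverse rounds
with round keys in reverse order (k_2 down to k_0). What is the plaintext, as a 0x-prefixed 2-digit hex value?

s_0 = ciphertext = 0x39
s_1 = InvRound(s_0, k_2) = 0xA0
s_2 = InvRound(s_1, k_1) = 0x84
s_3 = InvRound(s_2, k_0) = 0x10

0x10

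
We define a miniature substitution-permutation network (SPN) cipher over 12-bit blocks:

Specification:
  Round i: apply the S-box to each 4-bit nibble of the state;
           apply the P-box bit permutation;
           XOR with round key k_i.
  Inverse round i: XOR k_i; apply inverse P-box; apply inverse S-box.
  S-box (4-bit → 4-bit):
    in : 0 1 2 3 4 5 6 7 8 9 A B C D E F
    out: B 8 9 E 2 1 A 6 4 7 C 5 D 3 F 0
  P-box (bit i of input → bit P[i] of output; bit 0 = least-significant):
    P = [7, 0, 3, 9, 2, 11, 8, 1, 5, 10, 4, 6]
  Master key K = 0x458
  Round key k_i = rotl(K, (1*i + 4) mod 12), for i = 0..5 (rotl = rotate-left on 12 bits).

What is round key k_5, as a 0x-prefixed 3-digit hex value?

K = 0x458
k_0 = rotl(K, (1*0+4) mod 12) = rotl(K, 4) = 0x584
k_1 = rotl(K, (1*1+4) mod 12) = rotl(K, 5) = 0xB08
k_2 = rotl(K, (1*2+4) mod 12) = rotl(K, 6) = 0x611
k_3 = rotl(K, (1*3+4) mod 12) = rotl(K, 7) = 0xC22
k_4 = rotl(K, (1*4+4) mod 12) = rotl(K, 8) = 0x845
k_5 = rotl(K, (1*5+4) mod 12) = rotl(K, 9) = 0x08B

0x08B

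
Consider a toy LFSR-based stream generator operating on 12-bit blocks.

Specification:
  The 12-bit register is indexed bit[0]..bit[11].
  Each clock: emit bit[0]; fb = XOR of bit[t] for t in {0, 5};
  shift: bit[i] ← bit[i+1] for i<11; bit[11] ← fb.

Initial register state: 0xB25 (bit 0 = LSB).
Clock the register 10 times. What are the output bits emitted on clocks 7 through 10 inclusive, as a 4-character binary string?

0011

reg_0 = 0xB25
clock 1: out=1, reg = 0x592
clock 2: out=0, reg = 0x2C9
clock 3: out=1, reg = 0x964
clock 4: out=0, reg = 0xCB2
clock 5: out=0, reg = 0xE59
clock 6: out=1, reg = 0xF2C
clock 7: out=0, reg = 0xF96
clock 8: out=0, reg = 0x7CB
clock 9: out=1, reg = 0xBE5
clock 10: out=1, reg = 0x5F2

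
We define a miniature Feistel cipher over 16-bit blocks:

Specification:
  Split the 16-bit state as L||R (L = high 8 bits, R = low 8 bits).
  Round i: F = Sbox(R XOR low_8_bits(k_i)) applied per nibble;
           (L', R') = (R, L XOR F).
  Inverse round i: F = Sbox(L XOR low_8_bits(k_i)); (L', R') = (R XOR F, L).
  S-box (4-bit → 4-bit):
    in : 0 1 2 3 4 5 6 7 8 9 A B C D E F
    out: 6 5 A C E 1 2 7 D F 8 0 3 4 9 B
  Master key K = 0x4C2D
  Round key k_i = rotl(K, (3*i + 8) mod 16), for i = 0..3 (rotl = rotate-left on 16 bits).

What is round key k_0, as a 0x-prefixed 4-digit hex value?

0x2D4C

K = 0x4C2D
k_0 = rotl(K, (3*0+8) mod 16) = rotl(K, 8) = 0x2D4C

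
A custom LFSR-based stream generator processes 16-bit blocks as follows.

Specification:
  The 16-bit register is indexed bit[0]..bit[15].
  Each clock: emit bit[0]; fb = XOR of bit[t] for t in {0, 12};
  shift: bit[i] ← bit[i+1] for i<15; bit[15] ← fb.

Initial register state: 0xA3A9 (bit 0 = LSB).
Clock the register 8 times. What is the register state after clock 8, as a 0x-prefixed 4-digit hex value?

reg_0 = 0xA3A9
clock 1: out=1, reg = 0xD1D4
clock 2: out=0, reg = 0xE8EA
clock 3: out=0, reg = 0x7475
clock 4: out=1, reg = 0x3A3A
clock 5: out=0, reg = 0x9D1D
clock 6: out=1, reg = 0x4E8E
clock 7: out=0, reg = 0x2747
clock 8: out=1, reg = 0x93A3

0x93A3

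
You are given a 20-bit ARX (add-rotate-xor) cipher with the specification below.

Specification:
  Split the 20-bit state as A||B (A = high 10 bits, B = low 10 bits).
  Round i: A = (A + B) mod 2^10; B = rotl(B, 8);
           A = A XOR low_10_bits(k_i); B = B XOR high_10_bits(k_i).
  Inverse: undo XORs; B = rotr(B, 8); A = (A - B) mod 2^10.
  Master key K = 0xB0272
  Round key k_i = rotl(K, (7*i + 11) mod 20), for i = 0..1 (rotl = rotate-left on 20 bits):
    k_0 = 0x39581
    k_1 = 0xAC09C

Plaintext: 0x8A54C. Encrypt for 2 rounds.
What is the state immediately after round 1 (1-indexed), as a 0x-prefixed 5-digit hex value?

0xBD0B6

s_0 = plaintext = 0x8A54C
s_1 = Round(s_0, k_0) = 0xBD0B6
s_2 = Round(s_1, k_1) = 0xCD89D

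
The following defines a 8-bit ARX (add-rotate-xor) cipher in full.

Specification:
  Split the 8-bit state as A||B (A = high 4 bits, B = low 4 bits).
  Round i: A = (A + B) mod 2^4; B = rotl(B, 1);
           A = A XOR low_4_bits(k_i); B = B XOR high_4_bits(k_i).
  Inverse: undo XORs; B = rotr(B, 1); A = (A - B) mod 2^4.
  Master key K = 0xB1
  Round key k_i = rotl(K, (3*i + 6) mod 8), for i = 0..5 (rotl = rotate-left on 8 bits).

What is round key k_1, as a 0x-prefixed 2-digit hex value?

K = 0xB1
k_0 = rotl(K, (3*0+6) mod 8) = rotl(K, 6) = 0x6C
k_1 = rotl(K, (3*1+6) mod 8) = rotl(K, 1) = 0x63

0x63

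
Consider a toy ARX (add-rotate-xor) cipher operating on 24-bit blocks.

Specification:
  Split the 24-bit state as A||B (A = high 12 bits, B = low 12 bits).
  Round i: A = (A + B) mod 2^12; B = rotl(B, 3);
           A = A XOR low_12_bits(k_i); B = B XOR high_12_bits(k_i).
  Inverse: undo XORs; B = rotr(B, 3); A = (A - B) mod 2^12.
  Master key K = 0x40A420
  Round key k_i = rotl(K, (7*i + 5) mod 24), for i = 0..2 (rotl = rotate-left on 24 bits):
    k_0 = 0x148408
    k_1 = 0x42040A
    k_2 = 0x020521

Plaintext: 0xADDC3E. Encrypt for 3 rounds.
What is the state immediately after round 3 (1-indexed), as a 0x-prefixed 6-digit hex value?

s_0 = plaintext = 0xADDC3E
s_1 = Round(s_0, k_0) = 0x3130BE
s_2 = Round(s_1, k_1) = 0x7DB1D0
s_3 = Round(s_2, k_2) = 0xC8AEA0

0xC8AEA0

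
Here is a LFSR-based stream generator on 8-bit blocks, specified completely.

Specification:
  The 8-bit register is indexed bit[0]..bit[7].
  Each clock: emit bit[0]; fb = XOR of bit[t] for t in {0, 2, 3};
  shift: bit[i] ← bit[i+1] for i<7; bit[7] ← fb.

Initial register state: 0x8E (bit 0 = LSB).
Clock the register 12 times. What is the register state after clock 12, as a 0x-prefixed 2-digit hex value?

reg_0 = 0x8E
clock 1: out=0, reg = 0x47
clock 2: out=1, reg = 0x23
clock 3: out=1, reg = 0x91
clock 4: out=1, reg = 0xC8
clock 5: out=0, reg = 0xE4
clock 6: out=0, reg = 0xF2
clock 7: out=0, reg = 0x79
clock 8: out=1, reg = 0x3C
clock 9: out=0, reg = 0x1E
clock 10: out=0, reg = 0x0F
clock 11: out=1, reg = 0x87
clock 12: out=1, reg = 0x43

0x43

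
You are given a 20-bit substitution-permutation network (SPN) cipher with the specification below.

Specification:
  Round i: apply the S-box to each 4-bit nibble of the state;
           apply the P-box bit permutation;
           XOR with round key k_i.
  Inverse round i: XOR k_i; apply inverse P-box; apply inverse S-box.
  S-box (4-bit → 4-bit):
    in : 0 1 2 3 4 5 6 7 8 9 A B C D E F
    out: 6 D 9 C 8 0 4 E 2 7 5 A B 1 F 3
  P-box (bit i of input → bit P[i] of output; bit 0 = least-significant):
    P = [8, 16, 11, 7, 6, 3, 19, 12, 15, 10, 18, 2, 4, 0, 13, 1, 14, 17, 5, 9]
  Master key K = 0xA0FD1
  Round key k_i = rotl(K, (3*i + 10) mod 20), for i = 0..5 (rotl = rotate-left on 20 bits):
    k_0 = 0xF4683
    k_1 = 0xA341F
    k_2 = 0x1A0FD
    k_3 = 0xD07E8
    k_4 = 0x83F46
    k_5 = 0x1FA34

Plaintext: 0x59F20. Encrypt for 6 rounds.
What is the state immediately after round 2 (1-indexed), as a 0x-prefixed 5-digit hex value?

0xCF7EE

s_0 = plaintext = 0x59F20
s_1 = Round(s_0, k_0) = 0xEFAD2
s_2 = Round(s_1, k_1) = 0xCF7EE
s_3 = Round(s_2, k_2) = 0xEFF20
s_4 = Round(s_3, k_3) = 0xED999
s_5 = Round(s_4, k_4) = 0x7F03E
s_6 = Round(s_5, k_5) = 0xEE585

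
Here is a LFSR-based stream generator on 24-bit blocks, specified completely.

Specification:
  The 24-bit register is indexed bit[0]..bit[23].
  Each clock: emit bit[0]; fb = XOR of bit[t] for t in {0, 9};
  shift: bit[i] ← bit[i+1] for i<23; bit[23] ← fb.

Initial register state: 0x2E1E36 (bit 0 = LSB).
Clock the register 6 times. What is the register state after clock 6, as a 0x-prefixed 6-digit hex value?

0xE4B878

reg_0 = 0x2E1E36
clock 1: out=0, reg = 0x970F1B
clock 2: out=1, reg = 0x4B878D
clock 3: out=1, reg = 0x25C3C6
clock 4: out=0, reg = 0x92E1E3
clock 5: out=1, reg = 0xC970F1
clock 6: out=1, reg = 0xE4B878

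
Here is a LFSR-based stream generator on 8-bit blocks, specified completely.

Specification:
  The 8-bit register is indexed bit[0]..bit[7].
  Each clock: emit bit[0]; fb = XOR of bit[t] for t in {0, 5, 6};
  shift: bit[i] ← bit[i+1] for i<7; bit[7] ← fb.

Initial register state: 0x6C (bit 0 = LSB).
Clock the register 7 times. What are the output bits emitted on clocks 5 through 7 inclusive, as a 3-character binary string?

reg_0 = 0x6C
clock 1: out=0, reg = 0x36
clock 2: out=0, reg = 0x9B
clock 3: out=1, reg = 0xCD
clock 4: out=1, reg = 0x66
clock 5: out=0, reg = 0x33
clock 6: out=1, reg = 0x19
clock 7: out=1, reg = 0x8C

011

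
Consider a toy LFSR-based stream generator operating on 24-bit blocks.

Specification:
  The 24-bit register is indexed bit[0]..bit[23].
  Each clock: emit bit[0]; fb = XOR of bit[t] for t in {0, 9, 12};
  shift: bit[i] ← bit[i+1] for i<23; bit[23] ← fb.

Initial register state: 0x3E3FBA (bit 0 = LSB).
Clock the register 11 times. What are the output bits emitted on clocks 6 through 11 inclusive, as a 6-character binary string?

reg_0 = 0x3E3FBA
clock 1: out=0, reg = 0x1F1FDD
clock 2: out=1, reg = 0x8F8FEE
clock 3: out=0, reg = 0xC7C7F7
clock 4: out=1, reg = 0x63E3FB
clock 5: out=1, reg = 0x31F1FD
clock 6: out=1, reg = 0x18F8FE
clock 7: out=0, reg = 0x8C7C7F
clock 8: out=1, reg = 0x463E3F
clock 9: out=1, reg = 0xA31F1F
clock 10: out=1, reg = 0xD18F8F
clock 11: out=1, reg = 0x68C7C7

101111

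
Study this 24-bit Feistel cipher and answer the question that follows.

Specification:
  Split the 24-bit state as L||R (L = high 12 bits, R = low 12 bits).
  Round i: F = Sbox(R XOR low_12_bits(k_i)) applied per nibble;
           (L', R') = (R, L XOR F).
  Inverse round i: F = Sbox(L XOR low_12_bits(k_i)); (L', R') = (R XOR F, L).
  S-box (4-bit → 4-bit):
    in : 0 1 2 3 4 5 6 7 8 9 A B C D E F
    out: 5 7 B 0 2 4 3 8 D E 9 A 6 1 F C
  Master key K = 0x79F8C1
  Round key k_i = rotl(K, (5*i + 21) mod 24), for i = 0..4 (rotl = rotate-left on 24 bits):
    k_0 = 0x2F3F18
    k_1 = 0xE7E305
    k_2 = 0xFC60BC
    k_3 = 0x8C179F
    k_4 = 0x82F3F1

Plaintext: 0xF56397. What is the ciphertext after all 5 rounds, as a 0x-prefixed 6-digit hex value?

s_0 = plaintext = 0xF56397
s_1 = Round(s_0, k_0) = 0x39798A
s_2 = Round(s_1, k_1) = 0x98AA4B
s_3 = Round(s_2, k_2) = 0xA4B042
s_4 = Round(s_3, k_3) = 0x04225A
s_5 = Round(s_4, k_4) = 0x25A7D8

0x25A7D8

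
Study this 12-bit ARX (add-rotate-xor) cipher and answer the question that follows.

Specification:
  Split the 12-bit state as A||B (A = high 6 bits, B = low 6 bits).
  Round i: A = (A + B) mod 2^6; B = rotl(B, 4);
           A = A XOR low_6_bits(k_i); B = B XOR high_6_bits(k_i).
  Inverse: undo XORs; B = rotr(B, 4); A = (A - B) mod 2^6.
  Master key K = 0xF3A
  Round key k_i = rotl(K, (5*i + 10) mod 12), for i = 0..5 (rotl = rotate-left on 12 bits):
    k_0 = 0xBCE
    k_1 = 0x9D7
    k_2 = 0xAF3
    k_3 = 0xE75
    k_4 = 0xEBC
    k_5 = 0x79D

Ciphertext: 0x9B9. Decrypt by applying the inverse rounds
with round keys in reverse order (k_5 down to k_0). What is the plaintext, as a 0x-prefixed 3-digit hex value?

s_0 = ciphertext = 0x9B9
s_1 = InvRound(s_0, k_5) = 0x75E
s_2 = InvRound(s_1, k_4) = 0x3D2
s_3 = InvRound(s_2, k_3) = 0x32E
s_4 = InvRound(s_3, k_2) = 0xAD4
s_5 = InvRound(s_4, k_1) = 0xB4F
s_6 = InvRound(s_5, k_0) = 0x842

0x842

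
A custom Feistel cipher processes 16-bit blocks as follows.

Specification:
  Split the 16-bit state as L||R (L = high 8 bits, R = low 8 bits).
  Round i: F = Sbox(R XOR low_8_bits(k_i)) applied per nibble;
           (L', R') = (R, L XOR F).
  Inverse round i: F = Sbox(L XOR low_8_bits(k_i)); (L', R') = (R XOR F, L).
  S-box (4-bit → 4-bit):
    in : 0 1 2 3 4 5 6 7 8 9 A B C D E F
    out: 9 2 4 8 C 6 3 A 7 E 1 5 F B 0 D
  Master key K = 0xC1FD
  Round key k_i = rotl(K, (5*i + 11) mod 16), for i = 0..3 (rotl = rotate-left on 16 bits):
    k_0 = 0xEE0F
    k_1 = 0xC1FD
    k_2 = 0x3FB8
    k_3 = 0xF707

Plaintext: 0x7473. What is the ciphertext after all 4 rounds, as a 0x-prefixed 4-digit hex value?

0xAC25

s_0 = plaintext = 0x7473
s_1 = Round(s_0, k_0) = 0x73DB
s_2 = Round(s_1, k_1) = 0xDB30
s_3 = Round(s_2, k_2) = 0x30AC
s_4 = Round(s_3, k_3) = 0xAC25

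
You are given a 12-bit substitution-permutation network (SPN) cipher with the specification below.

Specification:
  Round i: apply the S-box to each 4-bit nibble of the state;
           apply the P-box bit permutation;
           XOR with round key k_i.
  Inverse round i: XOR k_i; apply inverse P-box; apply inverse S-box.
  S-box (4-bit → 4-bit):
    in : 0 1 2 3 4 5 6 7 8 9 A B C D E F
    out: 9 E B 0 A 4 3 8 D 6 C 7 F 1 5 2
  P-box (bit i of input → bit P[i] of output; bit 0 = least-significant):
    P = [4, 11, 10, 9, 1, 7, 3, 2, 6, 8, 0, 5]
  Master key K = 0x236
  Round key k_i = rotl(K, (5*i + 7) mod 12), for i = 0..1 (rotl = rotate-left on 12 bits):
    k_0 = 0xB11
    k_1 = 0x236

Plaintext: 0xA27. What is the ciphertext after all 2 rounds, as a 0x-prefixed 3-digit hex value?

0xBAD

s_0 = plaintext = 0xA27
s_1 = Round(s_0, k_0) = 0x9B6
s_2 = Round(s_1, k_1) = 0xBAD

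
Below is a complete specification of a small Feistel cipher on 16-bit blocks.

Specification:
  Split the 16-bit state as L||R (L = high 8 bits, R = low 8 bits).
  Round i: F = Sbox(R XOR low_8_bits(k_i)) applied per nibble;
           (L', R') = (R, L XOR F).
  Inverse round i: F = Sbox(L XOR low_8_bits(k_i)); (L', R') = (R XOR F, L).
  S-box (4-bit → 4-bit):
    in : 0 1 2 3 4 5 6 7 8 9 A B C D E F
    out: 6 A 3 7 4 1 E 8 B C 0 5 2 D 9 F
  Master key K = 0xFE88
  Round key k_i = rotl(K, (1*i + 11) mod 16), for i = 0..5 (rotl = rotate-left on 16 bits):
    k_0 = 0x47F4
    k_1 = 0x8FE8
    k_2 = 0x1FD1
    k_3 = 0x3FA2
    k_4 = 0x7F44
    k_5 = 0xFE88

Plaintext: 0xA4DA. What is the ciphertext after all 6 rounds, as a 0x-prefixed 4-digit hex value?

s_0 = plaintext = 0xA4DA
s_1 = Round(s_0, k_0) = 0xDA9D
s_2 = Round(s_1, k_1) = 0x9D5B
s_3 = Round(s_2, k_2) = 0x5B2D
s_4 = Round(s_3, k_3) = 0x2DE4
s_5 = Round(s_4, k_4) = 0xE42B
s_6 = Round(s_5, k_5) = 0x2BE3

0x2BE3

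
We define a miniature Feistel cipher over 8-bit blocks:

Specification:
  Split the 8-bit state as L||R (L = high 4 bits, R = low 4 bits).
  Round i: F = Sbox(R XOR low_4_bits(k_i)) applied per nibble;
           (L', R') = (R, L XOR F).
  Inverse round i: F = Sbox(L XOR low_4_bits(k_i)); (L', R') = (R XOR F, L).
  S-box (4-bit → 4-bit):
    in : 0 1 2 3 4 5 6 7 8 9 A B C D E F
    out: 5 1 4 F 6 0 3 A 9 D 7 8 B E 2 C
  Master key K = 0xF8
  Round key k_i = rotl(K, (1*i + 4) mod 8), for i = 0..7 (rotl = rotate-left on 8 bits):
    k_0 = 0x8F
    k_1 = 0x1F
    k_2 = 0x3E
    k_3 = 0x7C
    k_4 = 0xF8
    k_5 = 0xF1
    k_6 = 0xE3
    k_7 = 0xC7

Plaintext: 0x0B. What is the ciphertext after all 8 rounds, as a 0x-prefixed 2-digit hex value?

s_0 = plaintext = 0x0B
s_1 = Round(s_0, k_0) = 0xB6
s_2 = Round(s_1, k_1) = 0x66
s_3 = Round(s_2, k_2) = 0x6F
s_4 = Round(s_3, k_3) = 0xF9
s_5 = Round(s_4, k_4) = 0x9E
s_6 = Round(s_5, k_5) = 0xE5
s_7 = Round(s_6, k_6) = 0x5D
s_8 = Round(s_7, k_7) = 0xD2

0xD2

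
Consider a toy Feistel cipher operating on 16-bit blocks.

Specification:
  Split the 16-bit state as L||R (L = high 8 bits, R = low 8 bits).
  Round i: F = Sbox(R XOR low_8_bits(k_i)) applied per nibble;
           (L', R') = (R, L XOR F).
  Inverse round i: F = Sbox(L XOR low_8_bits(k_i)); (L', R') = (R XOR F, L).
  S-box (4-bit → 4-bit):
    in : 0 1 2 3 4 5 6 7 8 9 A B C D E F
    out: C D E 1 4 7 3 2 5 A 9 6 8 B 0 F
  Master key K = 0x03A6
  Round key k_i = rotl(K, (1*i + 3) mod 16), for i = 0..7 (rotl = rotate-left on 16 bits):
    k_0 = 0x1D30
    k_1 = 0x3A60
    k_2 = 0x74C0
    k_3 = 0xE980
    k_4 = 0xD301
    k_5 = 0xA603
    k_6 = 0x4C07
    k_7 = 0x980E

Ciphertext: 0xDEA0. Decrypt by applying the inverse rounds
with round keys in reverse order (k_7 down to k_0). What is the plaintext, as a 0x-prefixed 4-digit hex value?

0x9218

s_0 = ciphertext = 0xDEA0
s_1 = InvRound(s_0, k_7) = 0x1CDE
s_2 = InvRound(s_1, k_6) = 0x081C
s_3 = InvRound(s_2, k_5) = 0xDA08
s_4 = InvRound(s_3, k_4) = 0xBEDA
s_5 = InvRound(s_4, k_3) = 0xCABE
s_6 = InvRound(s_5, k_2) = 0x77CA
s_7 = InvRound(s_6, k_1) = 0x1877
s_8 = InvRound(s_7, k_0) = 0x9218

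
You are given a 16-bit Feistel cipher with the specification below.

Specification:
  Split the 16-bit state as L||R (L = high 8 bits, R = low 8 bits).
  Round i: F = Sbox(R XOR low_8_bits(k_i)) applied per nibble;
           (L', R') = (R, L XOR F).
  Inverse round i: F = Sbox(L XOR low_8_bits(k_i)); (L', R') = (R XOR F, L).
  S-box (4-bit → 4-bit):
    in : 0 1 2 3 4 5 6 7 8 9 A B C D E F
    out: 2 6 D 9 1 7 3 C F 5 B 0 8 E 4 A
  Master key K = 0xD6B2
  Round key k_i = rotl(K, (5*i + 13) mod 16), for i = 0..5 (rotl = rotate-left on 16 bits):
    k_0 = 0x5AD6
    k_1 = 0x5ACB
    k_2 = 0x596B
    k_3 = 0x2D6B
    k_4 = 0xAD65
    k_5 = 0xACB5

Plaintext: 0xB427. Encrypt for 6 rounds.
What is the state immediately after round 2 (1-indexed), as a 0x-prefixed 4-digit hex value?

s_0 = plaintext = 0xB427
s_1 = Round(s_0, k_0) = 0x2712
s_2 = Round(s_1, k_1) = 0x12C2
s_3 = Round(s_2, k_2) = 0xC2A7
s_4 = Round(s_3, k_3) = 0xA74A
s_5 = Round(s_4, k_4) = 0x4A7D
s_6 = Round(s_5, k_5) = 0x7DC5

0x12C2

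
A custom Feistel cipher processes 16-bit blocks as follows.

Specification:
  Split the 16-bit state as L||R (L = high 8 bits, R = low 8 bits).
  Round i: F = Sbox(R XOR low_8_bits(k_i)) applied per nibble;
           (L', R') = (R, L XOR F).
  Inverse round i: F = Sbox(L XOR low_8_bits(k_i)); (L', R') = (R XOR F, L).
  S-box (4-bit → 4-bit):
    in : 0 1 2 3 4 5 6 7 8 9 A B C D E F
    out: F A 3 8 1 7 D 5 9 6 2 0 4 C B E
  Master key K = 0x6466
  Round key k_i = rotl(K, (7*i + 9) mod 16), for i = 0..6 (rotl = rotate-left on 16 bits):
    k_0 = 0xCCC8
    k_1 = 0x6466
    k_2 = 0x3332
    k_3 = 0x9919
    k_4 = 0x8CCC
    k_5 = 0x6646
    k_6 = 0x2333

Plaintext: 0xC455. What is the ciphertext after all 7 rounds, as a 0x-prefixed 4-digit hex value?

0xC566

s_0 = plaintext = 0xC455
s_1 = Round(s_0, k_0) = 0x55A8
s_2 = Round(s_1, k_1) = 0xA81E
s_3 = Round(s_2, k_2) = 0x1E9C
s_4 = Round(s_3, k_3) = 0x9C89
s_5 = Round(s_4, k_4) = 0x898B
s_6 = Round(s_5, k_5) = 0x8BC5
s_7 = Round(s_6, k_6) = 0xC566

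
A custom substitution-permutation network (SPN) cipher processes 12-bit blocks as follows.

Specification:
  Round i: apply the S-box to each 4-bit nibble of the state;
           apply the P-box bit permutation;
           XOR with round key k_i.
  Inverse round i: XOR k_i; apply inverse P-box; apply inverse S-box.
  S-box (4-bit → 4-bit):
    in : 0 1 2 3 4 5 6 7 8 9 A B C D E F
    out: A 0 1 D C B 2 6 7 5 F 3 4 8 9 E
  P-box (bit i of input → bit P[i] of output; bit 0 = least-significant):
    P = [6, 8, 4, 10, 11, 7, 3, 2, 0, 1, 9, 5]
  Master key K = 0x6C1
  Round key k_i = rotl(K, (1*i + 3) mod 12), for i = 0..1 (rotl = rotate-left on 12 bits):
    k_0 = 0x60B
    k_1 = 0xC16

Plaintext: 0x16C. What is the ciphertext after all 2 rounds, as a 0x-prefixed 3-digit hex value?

0x55C

s_0 = plaintext = 0x16C
s_1 = Round(s_0, k_0) = 0x69B
s_2 = Round(s_1, k_1) = 0x55C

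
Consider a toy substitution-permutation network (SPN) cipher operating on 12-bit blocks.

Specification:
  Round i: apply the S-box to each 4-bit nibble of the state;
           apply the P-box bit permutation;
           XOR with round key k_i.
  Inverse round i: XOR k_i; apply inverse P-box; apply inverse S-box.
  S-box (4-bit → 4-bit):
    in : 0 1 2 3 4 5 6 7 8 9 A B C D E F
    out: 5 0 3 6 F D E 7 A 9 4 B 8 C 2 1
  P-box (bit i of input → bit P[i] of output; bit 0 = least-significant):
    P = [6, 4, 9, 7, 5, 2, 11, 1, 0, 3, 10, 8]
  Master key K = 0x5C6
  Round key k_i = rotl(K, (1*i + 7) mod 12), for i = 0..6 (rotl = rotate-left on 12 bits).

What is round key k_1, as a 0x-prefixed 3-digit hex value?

0x65C

K = 0x5C6
k_0 = rotl(K, (1*0+7) mod 12) = rotl(K, 7) = 0x32E
k_1 = rotl(K, (1*1+7) mod 12) = rotl(K, 8) = 0x65C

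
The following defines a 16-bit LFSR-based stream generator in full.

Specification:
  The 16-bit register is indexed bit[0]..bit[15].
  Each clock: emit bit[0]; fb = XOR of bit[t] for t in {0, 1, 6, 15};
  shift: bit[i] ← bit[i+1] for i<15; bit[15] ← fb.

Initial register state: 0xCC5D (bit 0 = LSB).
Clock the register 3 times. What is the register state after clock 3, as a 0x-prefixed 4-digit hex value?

reg_0 = 0xCC5D
clock 1: out=1, reg = 0xE62E
clock 2: out=0, reg = 0x7317
clock 3: out=1, reg = 0x398B

0x398B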